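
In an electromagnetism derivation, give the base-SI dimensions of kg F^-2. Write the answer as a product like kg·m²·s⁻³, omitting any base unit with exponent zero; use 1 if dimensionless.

F = C/V (capacitance = charge per voltage),
    = A·s/(kg·m²·s⁻³·A⁻¹) (substituting C and V),
    = kg⁻¹·m⁻²·s⁴·A².
So F⁻² = kg²·m⁴·s⁻⁸·A⁻⁴.
Combining: kg·F⁻² = kg · (kg²·m⁴·s⁻⁸·A⁻⁴) = kg³·m⁴·s⁻⁸·A⁻⁴.

kg³·m⁴·s⁻⁸·A⁻⁴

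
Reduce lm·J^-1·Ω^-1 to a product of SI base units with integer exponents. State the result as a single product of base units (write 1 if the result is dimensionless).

kg⁻²·m⁻⁴·s⁵·A²·cd

lm = cd·sr = cd (luminous flux; sr is dimensionless).
J = N·m (work = force × distance),
    = kg·m²·s⁻².
So J⁻¹ = kg⁻¹·m⁻²·s².
Ω = V/A (resistance = voltage per current),
    = kg·m²·s⁻³·A⁻².
So Ω⁻¹ = kg⁻¹·m⁻²·s³·A².
Combining: lm·J⁻¹·Ω⁻¹ = cd · (kg⁻¹·m⁻²·s²) · (kg⁻¹·m⁻²·s³·A²) = kg⁻²·m⁻⁴·s⁵·A²·cd.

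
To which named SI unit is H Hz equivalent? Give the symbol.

H = kg·m²·s⁻²·A⁻².
Hz = s⁻¹.
Combining: H·Hz = (kg·m²·s⁻²·A⁻²) · s⁻¹ = kg·m²·s⁻³·A⁻².
kg·m²·s⁻³·A⁻² is the base-SI form of the ohm.

Ω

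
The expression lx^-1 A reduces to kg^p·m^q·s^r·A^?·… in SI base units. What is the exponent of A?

1

lx = lm/m² (illuminance = luminous flux per area),
    = m⁻²·cd.
So lx⁻¹ = m²·cd⁻¹.
Combining: lx⁻¹·A = (m²·cd⁻¹) · A = m²·A·cd⁻¹.
The exponent of A is 1.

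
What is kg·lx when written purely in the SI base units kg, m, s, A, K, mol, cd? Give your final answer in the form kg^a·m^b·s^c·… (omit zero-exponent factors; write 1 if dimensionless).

kg·m⁻²·cd

lx = lm/m² (illuminance = luminous flux per area),
    = m⁻²·cd.
Combining: kg·lx = kg · (m⁻²·cd) = kg·m⁻²·cd.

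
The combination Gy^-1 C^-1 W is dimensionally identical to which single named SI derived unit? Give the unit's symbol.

T

Gy = m²·s⁻².
So Gy⁻¹ = m⁻²·s².
C = s·A.
So C⁻¹ = s⁻¹·A⁻¹.
W = kg·m²·s⁻³.
Combining: Gy⁻¹·C⁻¹·W = (m⁻²·s²) · (s⁻¹·A⁻¹) · (kg·m²·s⁻³) = kg·s⁻²·A⁻¹.
kg·s⁻²·A⁻¹ is the base-SI form of the tesla.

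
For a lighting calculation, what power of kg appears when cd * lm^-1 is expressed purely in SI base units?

lm = cd·sr = cd (luminous flux; sr is dimensionless).
So lm⁻¹ = cd⁻¹.
Combining: cd·lm⁻¹ = cd · cd⁻¹ = 1.
The exponent of kg is 0.

0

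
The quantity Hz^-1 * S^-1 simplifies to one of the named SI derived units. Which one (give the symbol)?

Hz = 1/s = s⁻¹ (frequency is cycles per second).
So Hz⁻¹ = s.
S = 1/Ω (conductance is reciprocal resistance),
    = kg⁻¹·m⁻²·s³·A².
So S⁻¹ = kg·m²·s⁻³·A⁻².
Combining: Hz⁻¹·S⁻¹ = s · (kg·m²·s⁻³·A⁻²) = kg·m²·s⁻²·A⁻².
kg·m²·s⁻²·A⁻² is the base-SI form of the henry.

H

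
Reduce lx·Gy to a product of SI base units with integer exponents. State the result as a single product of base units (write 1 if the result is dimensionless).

lx = lm/m² (illuminance = luminous flux per area),
    = m⁻²·cd.
Gy = J/kg (absorbed dose = energy per mass),
    = m²·s⁻².
Combining: lx·Gy = (m⁻²·cd) · (m²·s⁻²) = s⁻²·cd.

s⁻²·cd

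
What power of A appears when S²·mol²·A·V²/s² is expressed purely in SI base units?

3

S = kg⁻¹·m⁻²·s³·A².
So S² = kg⁻²·m⁻⁴·s⁶·A⁴.
V = kg·m²·s⁻³·A⁻¹.
So V² = kg²·m⁴·s⁻⁶·A⁻².
Combining: S²·mol²·A·V²·s⁻² = (kg⁻²·m⁻⁴·s⁶·A⁴) · mol² · A · (kg²·m⁴·s⁻⁶·A⁻²) · s⁻² = s⁻²·A³·mol².
The exponent of A is 3.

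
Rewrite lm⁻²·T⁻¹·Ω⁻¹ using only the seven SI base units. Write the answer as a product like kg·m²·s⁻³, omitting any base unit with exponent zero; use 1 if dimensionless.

lm = cd·sr = cd (luminous flux; sr is dimensionless).
So lm⁻² = cd⁻².
T = Wb/m² (flux density = flux per area),
    = kg·s⁻²·A⁻¹.
So T⁻¹ = kg⁻¹·s²·A.
Ω = V/A (resistance = voltage per current),
    = kg·m²·s⁻³·A⁻².
So Ω⁻¹ = kg⁻¹·m⁻²·s³·A².
Combining: lm⁻²·T⁻¹·Ω⁻¹ = cd⁻² · (kg⁻¹·s²·A) · (kg⁻¹·m⁻²·s³·A²) = kg⁻²·m⁻²·s⁵·A³·cd⁻².

kg⁻²·m⁻²·s⁵·A³·cd⁻²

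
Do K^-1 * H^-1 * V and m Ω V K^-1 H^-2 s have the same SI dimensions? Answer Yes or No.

Left side:
  H = kg·m²·s⁻²·A⁻².
  So H⁻¹ = kg⁻¹·m⁻²·s²·A².
  V = kg·m²·s⁻³·A⁻¹.
  Combining: K⁻¹·H⁻¹·V = K⁻¹ · (kg⁻¹·m⁻²·s²·A²) · (kg·m²·s⁻³·A⁻¹) = s⁻¹·A·K⁻¹.
Right side:
  Ω = kg·m²·s⁻³·A⁻².
  V = kg·m²·s⁻³·A⁻¹.
  H = kg·m²·s⁻²·A⁻².
  So H⁻² = kg⁻²·m⁻⁴·s⁴·A⁴.
  Combining: m·Ω·V·K⁻¹·H⁻²·s = m · (kg·m²·s⁻³·A⁻²) · (kg·m²·s⁻³·A⁻¹) · K⁻¹ · (kg⁻²·m⁻⁴·s⁴·A⁴) · s = m·s⁻¹·A·K⁻¹.
Left is s⁻¹·A·K⁻¹; right is m·s⁻¹·A·K⁻¹ — different.

No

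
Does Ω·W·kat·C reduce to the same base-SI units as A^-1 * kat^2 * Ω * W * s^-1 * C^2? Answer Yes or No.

No

Left side:
  Ω = V/A (resistance = voltage per current),
      = kg·m²·s⁻³·A⁻².
  W = J/s (power = energy per time),
      = kg·m²·s⁻³.
  kat = mol/s = s⁻¹·mol (catalytic activity).
  C = A·s = s·A (charge = current × time).
  Combining: Ω·W·kat·C = (kg·m²·s⁻³·A⁻²) · (kg·m²·s⁻³) · (s⁻¹·mol) · (s·A) = kg²·m⁴·s⁻⁶·A⁻¹·mol.
Right side:
  kat = mol/s = s⁻¹·mol (catalytic activity).
  So kat² = s⁻²·mol².
  Ω = V/A (resistance = voltage per current),
      = kg·m²·s⁻³·A⁻².
  W = J/s (power = energy per time),
      = kg·m²·s⁻³.
  C = A·s = s·A (charge = current × time).
  So C² = s²·A².
  Combining: A⁻¹·kat²·Ω·W·s⁻¹·C² = A⁻¹ · (s⁻²·mol²) · (kg·m²·s⁻³·A⁻²) · (kg·m²·s⁻³) · s⁻¹ · (s²·A²) = kg²·m⁴·s⁻⁷·A⁻¹·mol².
Left is kg²·m⁴·s⁻⁶·A⁻¹·mol; right is kg²·m⁴·s⁻⁷·A⁻¹·mol² — different.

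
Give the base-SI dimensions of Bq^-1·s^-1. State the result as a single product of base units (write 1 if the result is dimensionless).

Bq = s⁻¹.
So Bq⁻¹ = s.
Combining: Bq⁻¹·s⁻¹ = s · s⁻¹ = 1.

1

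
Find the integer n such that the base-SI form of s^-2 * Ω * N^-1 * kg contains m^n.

1

Ω = V/A (resistance = voltage per current),
    = kg·m²·s⁻³·A⁻².
N = kg·m/s² = kg·m·s⁻² (force = mass × acceleration).
So N⁻¹ = kg⁻¹·m⁻¹·s².
Combining: s⁻²·Ω·N⁻¹·kg = s⁻² · (kg·m²·s⁻³·A⁻²) · (kg⁻¹·m⁻¹·s²) · kg = kg·m·s⁻³·A⁻².
The exponent of m is 1.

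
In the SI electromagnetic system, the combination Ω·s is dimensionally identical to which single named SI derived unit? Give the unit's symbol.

Ω = kg·m²·s⁻³·A⁻².
Combining: Ω·s = (kg·m²·s⁻³·A⁻²) · s = kg·m²·s⁻²·A⁻².
kg·m²·s⁻²·A⁻² is the base-SI form of the henry.

H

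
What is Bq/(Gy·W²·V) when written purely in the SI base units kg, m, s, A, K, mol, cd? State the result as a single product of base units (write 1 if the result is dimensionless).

kg⁻³·m⁻⁸·s¹⁰·A

Gy = m²·s⁻².
So Gy⁻¹ = m⁻²·s².
W = kg·m²·s⁻³.
So W⁻² = kg⁻²·m⁻⁴·s⁶.
Bq = s⁻¹.
V = kg·m²·s⁻³·A⁻¹.
So V⁻¹ = kg⁻¹·m⁻²·s³·A.
Combining: Gy⁻¹·W⁻²·Bq·V⁻¹ = (m⁻²·s²) · (kg⁻²·m⁻⁴·s⁶) · s⁻¹ · (kg⁻¹·m⁻²·s³·A) = kg⁻³·m⁻⁸·s¹⁰·A.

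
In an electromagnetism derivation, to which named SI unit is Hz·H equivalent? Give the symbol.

Hz = s⁻¹.
H = kg·m²·s⁻²·A⁻².
Combining: Hz·H = s⁻¹ · (kg·m²·s⁻²·A⁻²) = kg·m²·s⁻³·A⁻².
kg·m²·s⁻³·A⁻² is the base-SI form of the ohm.

Ω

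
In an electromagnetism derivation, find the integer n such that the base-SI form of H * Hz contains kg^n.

1

H = Wb/A (inductance = flux per current),
    = kg·m²·s⁻²·A⁻².
Hz = 1/s = s⁻¹ (frequency is cycles per second).
Combining: H·Hz = (kg·m²·s⁻²·A⁻²) · s⁻¹ = kg·m²·s⁻³·A⁻².
The exponent of kg is 1.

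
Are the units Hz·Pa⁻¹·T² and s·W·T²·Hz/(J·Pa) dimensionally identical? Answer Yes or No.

Left side:
  Hz = 1/s = s⁻¹ (frequency is cycles per second).
  Pa = N/m² (pressure = force per area),
      = kg·m⁻¹·s⁻².
  So Pa⁻¹ = kg⁻¹·m·s².
  T = Wb/m² (flux density = flux per area),
      = kg·s⁻²·A⁻¹.
  So T² = kg²·s⁻⁴·A⁻².
  Combining: Hz·Pa⁻¹·T² = s⁻¹ · (kg⁻¹·m·s²) · (kg²·s⁻⁴·A⁻²) = kg·m·s⁻³·A⁻².
Right side:
  W = J/s (power = energy per time),
      = kg·m²·s⁻³.
  J = N·m (work = force × distance),
      = kg·m²·s⁻².
  So J⁻¹ = kg⁻¹·m⁻²·s².
  Pa = N/m² (pressure = force per area),
      = kg·m⁻¹·s⁻².
  So Pa⁻¹ = kg⁻¹·m·s².
  T = Wb/m² (flux density = flux per area),
      = kg·s⁻²·A⁻¹.
  So T² = kg²·s⁻⁴·A⁻².
  Hz = 1/s = s⁻¹ (frequency is cycles per second).
  Combining: s·W·J⁻¹·Pa⁻¹·T²·Hz = s · (kg·m²·s⁻³) · (kg⁻¹·m⁻²·s²) · (kg⁻¹·m·s²) · (kg²·s⁻⁴·A⁻²) · s⁻¹ = kg·m·s⁻³·A⁻².
Both reduce to kg·m·s⁻³·A⁻².

Yes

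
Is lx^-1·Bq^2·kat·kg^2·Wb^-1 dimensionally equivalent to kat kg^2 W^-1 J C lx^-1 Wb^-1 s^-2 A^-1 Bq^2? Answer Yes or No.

Left side:
  lx = lm/m² (illuminance = luminous flux per area),
      = m⁻²·cd.
  So lx⁻¹ = m²·cd⁻¹.
  Bq = 1/s = s⁻¹ (activity is decays per second).
  So Bq² = s⁻².
  kat = mol/s = s⁻¹·mol (catalytic activity).
  Wb = V·s (flux: a volt is a weber per second),
      = kg·m²·s⁻²·A⁻¹.
  So Wb⁻¹ = kg⁻¹·m⁻²·s²·A.
  Combining: lx⁻¹·Bq²·kat·kg²·Wb⁻¹ = (m²·cd⁻¹) · s⁻² · (s⁻¹·mol) · kg² · (kg⁻¹·m⁻²·s²·A) = kg·s⁻¹·A·mol·cd⁻¹.
Right side:
  kat = s⁻¹·mol.
  W = kg·m²·s⁻³.
  So W⁻¹ = kg⁻¹·m⁻²·s³.
  J = kg·m²·s⁻².
  C = s·A.
  lx = m⁻²·cd.
  So lx⁻¹ = m²·cd⁻¹.
  Wb = kg·m²·s⁻²·A⁻¹.
  So Wb⁻¹ = kg⁻¹·m⁻²·s²·A.
  Bq = s⁻¹.
  So Bq² = s⁻².
  Combining: kat·kg²·W⁻¹·J·C·lx⁻¹·Wb⁻¹·s⁻²·A⁻¹·Bq² = (s⁻¹·mol) · kg² · (kg⁻¹·m⁻²·s³) · (kg·m²·s⁻²) · (s·A) · (m²·cd⁻¹) · (kg⁻¹·m⁻²·s²·A) · s⁻² · A⁻¹ · s⁻² = kg·s⁻¹·A·mol·cd⁻¹.
Both reduce to kg·s⁻¹·A·mol·cd⁻¹.

Yes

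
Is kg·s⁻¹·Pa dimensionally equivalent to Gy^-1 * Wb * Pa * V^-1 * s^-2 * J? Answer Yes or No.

Yes

Left side:
  Pa = kg·m⁻¹·s⁻².
  Combining: kg·s⁻¹·Pa = kg · s⁻¹ · (kg·m⁻¹·s⁻²) = kg²·m⁻¹·s⁻³.
Right side:
  Gy = m²·s⁻².
  So Gy⁻¹ = m⁻²·s².
  Wb = kg·m²·s⁻²·A⁻¹.
  Pa = kg·m⁻¹·s⁻².
  V = kg·m²·s⁻³·A⁻¹.
  So V⁻¹ = kg⁻¹·m⁻²·s³·A.
  J = kg·m²·s⁻².
  Combining: Gy⁻¹·Wb·Pa·V⁻¹·s⁻²·J = (m⁻²·s²) · (kg·m²·s⁻²·A⁻¹) · (kg·m⁻¹·s⁻²) · (kg⁻¹·m⁻²·s³·A) · s⁻² · (kg·m²·s⁻²) = kg²·m⁻¹·s⁻³.
Both reduce to kg²·m⁻¹·s⁻³.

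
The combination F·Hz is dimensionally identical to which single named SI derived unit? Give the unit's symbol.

S

F = C/V (capacitance = charge per voltage),
    = A·s/(kg·m²·s⁻³·A⁻¹) (substituting C and V),
    = kg⁻¹·m⁻²·s⁴·A².
Hz = 1/s = s⁻¹ (frequency is cycles per second).
Combining: F·Hz = (kg⁻¹·m⁻²·s⁴·A²) · s⁻¹ = kg⁻¹·m⁻²·s³·A².
kg⁻¹·m⁻²·s³·A² is the base-SI form of the siemens.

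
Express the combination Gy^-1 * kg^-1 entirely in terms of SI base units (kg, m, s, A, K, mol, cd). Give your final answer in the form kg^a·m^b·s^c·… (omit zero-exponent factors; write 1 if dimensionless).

Gy = J/kg (absorbed dose = energy per mass),
    = m²·s⁻².
So Gy⁻¹ = m⁻²·s².
Combining: Gy⁻¹·kg⁻¹ = (m⁻²·s²) · kg⁻¹ = kg⁻¹·m⁻²·s².

kg⁻¹·m⁻²·s²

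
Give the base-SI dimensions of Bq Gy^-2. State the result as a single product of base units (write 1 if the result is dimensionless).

m⁻⁴·s³

Bq = 1/s = s⁻¹ (activity is decays per second).
Gy = J/kg (absorbed dose = energy per mass),
    = m²·s⁻².
So Gy⁻² = m⁻⁴·s⁴.
Combining: Bq·Gy⁻² = s⁻¹ · (m⁻⁴·s⁴) = m⁻⁴·s³.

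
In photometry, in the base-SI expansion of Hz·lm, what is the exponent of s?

-1

Hz = s⁻¹.
lm = cd.
Combining: Hz·lm = s⁻¹ · cd = s⁻¹·cd.
The exponent of s is -1.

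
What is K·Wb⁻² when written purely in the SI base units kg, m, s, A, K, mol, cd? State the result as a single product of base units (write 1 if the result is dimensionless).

kg⁻²·m⁻⁴·s⁴·A²·K

Wb = V·s (flux: a volt is a weber per second),
    = kg·m²·s⁻²·A⁻¹.
So Wb⁻² = kg⁻²·m⁻⁴·s⁴·A².
Combining: K·Wb⁻² = K · (kg⁻²·m⁻⁴·s⁴·A²) = kg⁻²·m⁻⁴·s⁴·A²·K.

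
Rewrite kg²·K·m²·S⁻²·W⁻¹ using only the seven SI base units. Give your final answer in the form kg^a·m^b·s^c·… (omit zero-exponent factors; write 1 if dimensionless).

kg³·m⁴·s⁻³·A⁻⁴·K

S = 1/Ω (conductance is reciprocal resistance),
    = kg⁻¹·m⁻²·s³·A².
So S⁻² = kg²·m⁴·s⁻⁶·A⁻⁴.
W = J/s (power = energy per time),
    = kg·m²·s⁻³.
So W⁻¹ = kg⁻¹·m⁻²·s³.
Combining: kg²·K·m²·S⁻²·W⁻¹ = kg² · K · m² · (kg²·m⁴·s⁻⁶·A⁻⁴) · (kg⁻¹·m⁻²·s³) = kg³·m⁴·s⁻³·A⁻⁴·K.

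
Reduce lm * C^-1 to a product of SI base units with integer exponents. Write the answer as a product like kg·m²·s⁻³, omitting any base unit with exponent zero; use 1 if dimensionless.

s⁻¹·A⁻¹·cd

lm = cd·sr = cd (luminous flux; sr is dimensionless).
C = A·s = s·A (charge = current × time).
So C⁻¹ = s⁻¹·A⁻¹.
Combining: lm·C⁻¹ = cd · (s⁻¹·A⁻¹) = s⁻¹·A⁻¹·cd.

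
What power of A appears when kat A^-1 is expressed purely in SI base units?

kat = s⁻¹·mol.
Combining: kat·A⁻¹ = (s⁻¹·mol) · A⁻¹ = s⁻¹·A⁻¹·mol.
The exponent of A is -1.

-1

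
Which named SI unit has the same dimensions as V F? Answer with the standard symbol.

C

V = W/A (potential = power per current),
    = kg·m²·s⁻³·A⁻¹.
F = C/V (capacitance = charge per voltage),
    = A·s/(kg·m²·s⁻³·A⁻¹) (substituting C and V),
    = kg⁻¹·m⁻²·s⁴·A².
Combining: V·F = (kg·m²·s⁻³·A⁻¹) · (kg⁻¹·m⁻²·s⁴·A²) = s·A.
s·A is the base-SI form of the coulomb.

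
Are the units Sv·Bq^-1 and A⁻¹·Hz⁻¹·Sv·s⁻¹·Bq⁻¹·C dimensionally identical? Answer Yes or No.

No

Left side:
  Sv = m²·s⁻².
  Bq = s⁻¹.
  So Bq⁻¹ = s.
  Combining: Sv·Bq⁻¹ = (m²·s⁻²) · s = m²·s⁻¹.
Right side:
  Hz = 1/s = s⁻¹ (frequency is cycles per second).
  So Hz⁻¹ = s.
  Sv = J/kg (equivalent dose = energy per mass),
      = m²·s⁻².
  Bq = 1/s = s⁻¹ (activity is decays per second).
  So Bq⁻¹ = s.
  C = A·s = s·A (charge = current × time).
  Combining: A⁻¹·Hz⁻¹·Sv·s⁻¹·Bq⁻¹·C = A⁻¹ · s · (m²·s⁻²) · s⁻¹ · s · (s·A) = m².
Left is m²·s⁻¹; right is m² — different.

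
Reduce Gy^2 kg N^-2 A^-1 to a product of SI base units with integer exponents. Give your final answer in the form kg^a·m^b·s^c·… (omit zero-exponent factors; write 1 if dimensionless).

Gy = J/kg (absorbed dose = energy per mass),
    = m²·s⁻².
So Gy² = m⁴·s⁻⁴.
N = kg·m/s² = kg·m·s⁻² (force = mass × acceleration).
So N⁻² = kg⁻²·m⁻²·s⁴.
Combining: Gy²·kg·N⁻²·A⁻¹ = (m⁴·s⁻⁴) · kg · (kg⁻²·m⁻²·s⁴) · A⁻¹ = kg⁻¹·m²·A⁻¹.

kg⁻¹·m²·A⁻¹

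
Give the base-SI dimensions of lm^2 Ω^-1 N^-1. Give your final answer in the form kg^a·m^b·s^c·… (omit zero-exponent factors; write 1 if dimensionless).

kg⁻²·m⁻³·s⁵·A²·cd²

lm = cd·sr = cd (luminous flux; sr is dimensionless).
So lm² = cd².
Ω = V/A (resistance = voltage per current),
    = kg·m²·s⁻³·A⁻².
So Ω⁻¹ = kg⁻¹·m⁻²·s³·A².
N = kg·m/s² = kg·m·s⁻² (force = mass × acceleration).
So N⁻¹ = kg⁻¹·m⁻¹·s².
Combining: lm²·Ω⁻¹·N⁻¹ = cd² · (kg⁻¹·m⁻²·s³·A²) · (kg⁻¹·m⁻¹·s²) = kg⁻²·m⁻³·s⁵·A²·cd².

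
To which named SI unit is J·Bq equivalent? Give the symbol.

J = N·m (work = force × distance),
    = kg·m²·s⁻².
Bq = 1/s = s⁻¹ (activity is decays per second).
Combining: J·Bq = (kg·m²·s⁻²) · s⁻¹ = kg·m²·s⁻³.
kg·m²·s⁻³ is the base-SI form of the watt.

W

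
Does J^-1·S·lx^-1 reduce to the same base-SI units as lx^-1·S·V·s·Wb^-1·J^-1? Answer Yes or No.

Yes

Left side:
  J = N·m (work = force × distance),
      = kg·m²·s⁻².
  So J⁻¹ = kg⁻¹·m⁻²·s².
  S = 1/Ω (conductance is reciprocal resistance),
      = kg⁻¹·m⁻²·s³·A².
  lx = lm/m² (illuminance = luminous flux per area),
      = m⁻²·cd.
  So lx⁻¹ = m²·cd⁻¹.
  Combining: J⁻¹·S·lx⁻¹ = (kg⁻¹·m⁻²·s²) · (kg⁻¹·m⁻²·s³·A²) · (m²·cd⁻¹) = kg⁻²·m⁻²·s⁵·A²·cd⁻¹.
Right side:
  lx = lm/m² (illuminance = luminous flux per area),
      = m⁻²·cd.
  So lx⁻¹ = m²·cd⁻¹.
  S = 1/Ω (conductance is reciprocal resistance),
      = kg⁻¹·m⁻²·s³·A².
  V = W/A (potential = power per current),
      = kg·m²·s⁻³·A⁻¹.
  Wb = V·s (flux: a volt is a weber per second),
      = kg·m²·s⁻²·A⁻¹.
  So Wb⁻¹ = kg⁻¹·m⁻²·s²·A.
  J = N·m (work = force × distance),
      = kg·m²·s⁻².
  So J⁻¹ = kg⁻¹·m⁻²·s².
  Combining: lx⁻¹·S·V·s·Wb⁻¹·J⁻¹ = (m²·cd⁻¹) · (kg⁻¹·m⁻²·s³·A²) · (kg·m²·s⁻³·A⁻¹) · s · (kg⁻¹·m⁻²·s²·A) · (kg⁻¹·m⁻²·s²) = kg⁻²·m⁻²·s⁵·A²·cd⁻¹.
Both reduce to kg⁻²·m⁻²·s⁵·A²·cd⁻¹.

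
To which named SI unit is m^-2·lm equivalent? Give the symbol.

lx

lm = cd·sr = cd (luminous flux; sr is dimensionless).
Combining: m⁻²·lm = m⁻² · cd = m⁻²·cd.
m⁻²·cd is the base-SI form of the lux.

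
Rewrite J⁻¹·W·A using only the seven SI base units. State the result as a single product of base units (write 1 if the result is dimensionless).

J = kg·m²·s⁻².
So J⁻¹ = kg⁻¹·m⁻²·s².
W = kg·m²·s⁻³.
Combining: J⁻¹·W·A = (kg⁻¹·m⁻²·s²) · (kg·m²·s⁻³) · A = s⁻¹·A.

s⁻¹·A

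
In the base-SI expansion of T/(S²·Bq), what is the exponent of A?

T = kg·s⁻²·A⁻¹.
S = kg⁻¹·m⁻²·s³·A².
So S⁻² = kg²·m⁴·s⁻⁶·A⁻⁴.
Bq = s⁻¹.
So Bq⁻¹ = s.
Combining: T·S⁻²·Bq⁻¹ = (kg·s⁻²·A⁻¹) · (kg²·m⁴·s⁻⁶·A⁻⁴) · s = kg³·m⁴·s⁻⁷·A⁻⁵.
The exponent of A is -5.

-5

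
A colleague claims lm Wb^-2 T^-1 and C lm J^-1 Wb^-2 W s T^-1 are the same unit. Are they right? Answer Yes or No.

No

Left side:
  lm = cd.
  Wb = kg·m²·s⁻²·A⁻¹.
  So Wb⁻² = kg⁻²·m⁻⁴·s⁴·A².
  T = kg·s⁻²·A⁻¹.
  So T⁻¹ = kg⁻¹·s²·A.
  Combining: lm·Wb⁻²·T⁻¹ = cd · (kg⁻²·m⁻⁴·s⁴·A²) · (kg⁻¹·s²·A) = kg⁻³·m⁻⁴·s⁶·A³·cd.
Right side:
  C = A·s = s·A (charge = current × time).
  lm = cd·sr = cd (luminous flux; sr is dimensionless).
  J = N·m (work = force × distance),
      = kg·m²·s⁻².
  So J⁻¹ = kg⁻¹·m⁻²·s².
  Wb = V·s (flux: a volt is a weber per second),
      = kg·m²·s⁻²·A⁻¹.
  So Wb⁻² = kg⁻²·m⁻⁴·s⁴·A².
  W = J/s (power = energy per time),
      = kg·m²·s⁻³.
  T = Wb/m² (flux density = flux per area),
      = kg·s⁻²·A⁻¹.
  So T⁻¹ = kg⁻¹·s²·A.
  Combining: C·lm·J⁻¹·Wb⁻²·W·s·T⁻¹ = (s·A) · cd · (kg⁻¹·m⁻²·s²) · (kg⁻²·m⁻⁴·s⁴·A²) · (kg·m²·s⁻³) · s · (kg⁻¹·s²·A) = kg⁻³·m⁻⁴·s⁷·A⁴·cd.
Left is kg⁻³·m⁻⁴·s⁶·A³·cd; right is kg⁻³·m⁻⁴·s⁷·A⁴·cd — different.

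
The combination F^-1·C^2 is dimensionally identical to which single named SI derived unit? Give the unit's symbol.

F = C/V (capacitance = charge per voltage),
    = A·s/(kg·m²·s⁻³·A⁻¹) (substituting C and V),
    = kg⁻¹·m⁻²·s⁴·A².
So F⁻¹ = kg·m²·s⁻⁴·A⁻².
C = A·s = s·A (charge = current × time).
So C² = s²·A².
Combining: F⁻¹·C² = (kg·m²·s⁻⁴·A⁻²) · (s²·A²) = kg·m²·s⁻².
kg·m²·s⁻² is the base-SI form of the joule.

J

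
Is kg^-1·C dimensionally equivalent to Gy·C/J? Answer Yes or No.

Left side:
  C = A·s = s·A (charge = current × time).
  Combining: kg⁻¹·C = kg⁻¹ · (s·A) = kg⁻¹·s·A.
Right side:
  J = kg·m²·s⁻².
  So J⁻¹ = kg⁻¹·m⁻²·s².
  Gy = m²·s⁻².
  C = s·A.
  Combining: J⁻¹·Gy·C = (kg⁻¹·m⁻²·s²) · (m²·s⁻²) · (s·A) = kg⁻¹·s·A.
Both reduce to kg⁻¹·s·A.

Yes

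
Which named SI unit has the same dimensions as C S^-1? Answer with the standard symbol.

C = A·s = s·A (charge = current × time).
S = 1/Ω (conductance is reciprocal resistance),
    = kg⁻¹·m⁻²·s³·A².
So S⁻¹ = kg·m²·s⁻³·A⁻².
Combining: C·S⁻¹ = (s·A) · (kg·m²·s⁻³·A⁻²) = kg·m²·s⁻²·A⁻¹.
kg·m²·s⁻²·A⁻¹ is the base-SI form of the weber.

Wb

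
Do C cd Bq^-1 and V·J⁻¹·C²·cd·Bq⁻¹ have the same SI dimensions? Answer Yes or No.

Left side:
  C = A·s = s·A (charge = current × time).
  Bq = 1/s = s⁻¹ (activity is decays per second).
  So Bq⁻¹ = s.
  Combining: C·cd·Bq⁻¹ = (s·A) · cd · s = s²·A·cd.
Right side:
  V = kg·m²·s⁻³·A⁻¹.
  J = kg·m²·s⁻².
  So J⁻¹ = kg⁻¹·m⁻²·s².
  C = s·A.
  So C² = s²·A².
  Bq = s⁻¹.
  So Bq⁻¹ = s.
  Combining: V·J⁻¹·C²·cd·Bq⁻¹ = (kg·m²·s⁻³·A⁻¹) · (kg⁻¹·m⁻²·s²) · (s²·A²) · cd · s = s²·A·cd.
Both reduce to s²·A·cd.

Yes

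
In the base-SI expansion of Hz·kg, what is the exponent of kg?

1

Hz = 1/s = s⁻¹ (frequency is cycles per second).
Combining: Hz·kg = s⁻¹ · kg = kg·s⁻¹.
The exponent of kg is 1.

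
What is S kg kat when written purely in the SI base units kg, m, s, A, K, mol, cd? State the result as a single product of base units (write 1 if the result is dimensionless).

m⁻²·s²·A²·mol

S = 1/Ω (conductance is reciprocal resistance),
    = kg⁻¹·m⁻²·s³·A².
kat = mol/s = s⁻¹·mol (catalytic activity).
Combining: S·kg·kat = (kg⁻¹·m⁻²·s³·A²) · kg · (s⁻¹·mol) = m⁻²·s²·A²·mol.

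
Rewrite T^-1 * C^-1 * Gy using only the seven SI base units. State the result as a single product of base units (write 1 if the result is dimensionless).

T = Wb/m² (flux density = flux per area),
    = kg·s⁻²·A⁻¹.
So T⁻¹ = kg⁻¹·s²·A.
C = A·s = s·A (charge = current × time).
So C⁻¹ = s⁻¹·A⁻¹.
Gy = J/kg (absorbed dose = energy per mass),
    = m²·s⁻².
Combining: T⁻¹·C⁻¹·Gy = (kg⁻¹·s²·A) · (s⁻¹·A⁻¹) · (m²·s⁻²) = kg⁻¹·m²·s⁻¹.

kg⁻¹·m²·s⁻¹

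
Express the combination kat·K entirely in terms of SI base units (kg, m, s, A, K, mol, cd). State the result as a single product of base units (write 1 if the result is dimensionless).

s⁻¹·K·mol

kat = s⁻¹·mol.
Combining: kat·K = (s⁻¹·mol) · K = s⁻¹·K·mol.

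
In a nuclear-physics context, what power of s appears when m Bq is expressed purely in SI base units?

Bq = 1/s = s⁻¹ (activity is decays per second).
Combining: m·Bq = m · s⁻¹ = m·s⁻¹.
The exponent of s is -1.

-1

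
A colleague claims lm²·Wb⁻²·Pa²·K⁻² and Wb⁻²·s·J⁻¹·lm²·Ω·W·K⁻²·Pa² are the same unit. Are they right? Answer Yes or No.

No

Left side:
  lm = cd.
  So lm² = cd².
  Wb = kg·m²·s⁻²·A⁻¹.
  So Wb⁻² = kg⁻²·m⁻⁴·s⁴·A².
  Pa = kg·m⁻¹·s⁻².
  So Pa² = kg²·m⁻²·s⁻⁴.
  Combining: lm²·Wb⁻²·Pa²·K⁻² = cd² · (kg⁻²·m⁻⁴·s⁴·A²) · (kg²·m⁻²·s⁻⁴) · K⁻² = m⁻⁶·A²·K⁻²·cd².
Right side:
  Wb = V·s (flux: a volt is a weber per second),
      = kg·m²·s⁻²·A⁻¹.
  So Wb⁻² = kg⁻²·m⁻⁴·s⁴·A².
  J = N·m (work = force × distance),
      = kg·m²·s⁻².
  So J⁻¹ = kg⁻¹·m⁻²·s².
  lm = cd·sr = cd (luminous flux; sr is dimensionless).
  So lm² = cd².
  Ω = V/A (resistance = voltage per current),
      = kg·m²·s⁻³·A⁻².
  W = J/s (power = energy per time),
      = kg·m²·s⁻³.
  Pa = N/m² (pressure = force per area),
      = kg·m⁻¹·s⁻².
  So Pa² = kg²·m⁻²·s⁻⁴.
  Combining: Wb⁻²·s·J⁻¹·lm²·Ω·W·K⁻²·Pa² = (kg⁻²·m⁻⁴·s⁴·A²) · s · (kg⁻¹·m⁻²·s²) · cd² · (kg·m²·s⁻³·A⁻²) · (kg·m²·s⁻³) · K⁻² · (kg²·m⁻²·s⁻⁴) = kg·m⁻⁴·s⁻³·K⁻²·cd².
Left is m⁻⁶·A²·K⁻²·cd²; right is kg·m⁻⁴·s⁻³·K⁻²·cd² — different.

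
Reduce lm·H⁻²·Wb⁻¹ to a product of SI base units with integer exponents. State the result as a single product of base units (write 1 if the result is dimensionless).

lm = cd·sr = cd (luminous flux; sr is dimensionless).
H = Wb/A (inductance = flux per current),
    = kg·m²·s⁻²·A⁻².
So H⁻² = kg⁻²·m⁻⁴·s⁴·A⁴.
Wb = V·s (flux: a volt is a weber per second),
    = kg·m²·s⁻²·A⁻¹.
So Wb⁻¹ = kg⁻¹·m⁻²·s²·A.
Combining: lm·H⁻²·Wb⁻¹ = cd · (kg⁻²·m⁻⁴·s⁴·A⁴) · (kg⁻¹·m⁻²·s²·A) = kg⁻³·m⁻⁶·s⁶·A⁵·cd.

kg⁻³·m⁻⁶·s⁶·A⁵·cd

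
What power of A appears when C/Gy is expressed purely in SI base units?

Gy = m²·s⁻².
So Gy⁻¹ = m⁻²·s².
C = s·A.
Combining: Gy⁻¹·C = (m⁻²·s²) · (s·A) = m⁻²·s³·A.
The exponent of A is 1.

1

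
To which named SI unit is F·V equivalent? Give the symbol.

C

F = kg⁻¹·m⁻²·s⁴·A².
V = kg·m²·s⁻³·A⁻¹.
Combining: F·V = (kg⁻¹·m⁻²·s⁴·A²) · (kg·m²·s⁻³·A⁻¹) = s·A.
s·A is the base-SI form of the coulomb.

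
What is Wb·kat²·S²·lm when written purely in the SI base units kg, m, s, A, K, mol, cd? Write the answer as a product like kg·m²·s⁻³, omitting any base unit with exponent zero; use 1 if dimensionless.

Wb = kg·m²·s⁻²·A⁻¹.
kat = s⁻¹·mol.
So kat² = s⁻²·mol².
S = kg⁻¹·m⁻²·s³·A².
So S² = kg⁻²·m⁻⁴·s⁶·A⁴.
lm = cd.
Combining: Wb·kat²·S²·lm = (kg·m²·s⁻²·A⁻¹) · (s⁻²·mol²) · (kg⁻²·m⁻⁴·s⁶·A⁴) · cd = kg⁻¹·m⁻²·s²·A³·mol²·cd.

kg⁻¹·m⁻²·s²·A³·mol²·cd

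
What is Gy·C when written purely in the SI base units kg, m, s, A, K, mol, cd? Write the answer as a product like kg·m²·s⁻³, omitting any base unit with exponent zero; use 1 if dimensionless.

Gy = J/kg (absorbed dose = energy per mass),
    = m²·s⁻².
C = A·s = s·A (charge = current × time).
Combining: Gy·C = (m²·s⁻²) · (s·A) = m²·s⁻¹·A.

m²·s⁻¹·A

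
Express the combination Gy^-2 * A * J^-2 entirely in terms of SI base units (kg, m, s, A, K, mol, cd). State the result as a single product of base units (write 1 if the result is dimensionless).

Gy = J/kg (absorbed dose = energy per mass),
    = m²·s⁻².
So Gy⁻² = m⁻⁴·s⁴.
J = N·m (work = force × distance),
    = kg·m²·s⁻².
So J⁻² = kg⁻²·m⁻⁴·s⁴.
Combining: Gy⁻²·A·J⁻² = (m⁻⁴·s⁴) · A · (kg⁻²·m⁻⁴·s⁴) = kg⁻²·m⁻⁸·s⁸·A.

kg⁻²·m⁻⁸·s⁸·A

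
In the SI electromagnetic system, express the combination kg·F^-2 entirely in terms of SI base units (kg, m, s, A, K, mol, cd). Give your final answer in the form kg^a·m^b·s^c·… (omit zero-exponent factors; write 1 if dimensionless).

kg³·m⁴·s⁻⁸·A⁻⁴

F = C/V (capacitance = charge per voltage),
    = A·s/(kg·m²·s⁻³·A⁻¹) (substituting C and V),
    = kg⁻¹·m⁻²·s⁴·A².
So F⁻² = kg²·m⁴·s⁻⁸·A⁻⁴.
Combining: kg·F⁻² = kg · (kg²·m⁴·s⁻⁸·A⁻⁴) = kg³·m⁴·s⁻⁸·A⁻⁴.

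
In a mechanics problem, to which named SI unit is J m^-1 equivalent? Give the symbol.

N

J = N·m (work = force × distance),
    = kg·m²·s⁻².
Combining: J·m⁻¹ = (kg·m²·s⁻²) · m⁻¹ = kg·m·s⁻².
kg·m·s⁻² is the base-SI form of the newton.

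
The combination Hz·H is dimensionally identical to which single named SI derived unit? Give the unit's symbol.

Hz = s⁻¹.
H = kg·m²·s⁻²·A⁻².
Combining: Hz·H = s⁻¹ · (kg·m²·s⁻²·A⁻²) = kg·m²·s⁻³·A⁻².
kg·m²·s⁻³·A⁻² is the base-SI form of the ohm.

Ω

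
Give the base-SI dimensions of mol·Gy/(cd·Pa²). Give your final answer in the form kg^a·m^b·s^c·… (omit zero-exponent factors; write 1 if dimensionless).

Gy = J/kg (absorbed dose = energy per mass),
    = m²·s⁻².
Pa = N/m² (pressure = force per area),
    = kg·m⁻¹·s⁻².
So Pa⁻² = kg⁻²·m²·s⁴.
Combining: mol·cd⁻¹·Gy·Pa⁻² = mol · cd⁻¹ · (m²·s⁻²) · (kg⁻²·m²·s⁴) = kg⁻²·m⁴·s²·mol·cd⁻¹.

kg⁻²·m⁴·s²·mol·cd⁻¹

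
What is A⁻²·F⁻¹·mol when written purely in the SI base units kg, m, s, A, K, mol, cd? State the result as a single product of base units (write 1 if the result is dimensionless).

kg·m²·s⁻⁴·A⁻⁴·mol

F = C/V (capacitance = charge per voltage),
    = A·s/(kg·m²·s⁻³·A⁻¹) (substituting C and V),
    = kg⁻¹·m⁻²·s⁴·A².
So F⁻¹ = kg·m²·s⁻⁴·A⁻².
Combining: A⁻²·F⁻¹·mol = A⁻² · (kg·m²·s⁻⁴·A⁻²) · mol = kg·m²·s⁻⁴·A⁻⁴·mol.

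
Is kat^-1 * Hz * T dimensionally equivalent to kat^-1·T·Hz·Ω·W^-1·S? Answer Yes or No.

Left side:
  kat = mol/s = s⁻¹·mol (catalytic activity).
  So kat⁻¹ = s·mol⁻¹.
  Hz = 1/s = s⁻¹ (frequency is cycles per second).
  T = Wb/m² (flux density = flux per area),
      = kg·s⁻²·A⁻¹.
  Combining: kat⁻¹·Hz·T = (s·mol⁻¹) · s⁻¹ · (kg·s⁻²·A⁻¹) = kg·s⁻²·A⁻¹·mol⁻¹.
Right side:
  kat = mol/s = s⁻¹·mol (catalytic activity).
  So kat⁻¹ = s·mol⁻¹.
  T = Wb/m² (flux density = flux per area),
      = kg·s⁻²·A⁻¹.
  Hz = 1/s = s⁻¹ (frequency is cycles per second).
  Ω = V/A (resistance = voltage per current),
      = kg·m²·s⁻³·A⁻².
  W = J/s (power = energy per time),
      = kg·m²·s⁻³.
  So W⁻¹ = kg⁻¹·m⁻²·s³.
  S = 1/Ω (conductance is reciprocal resistance),
      = kg⁻¹·m⁻²·s³·A².
  Combining: kat⁻¹·T·Hz·Ω·W⁻¹·S = (s·mol⁻¹) · (kg·s⁻²·A⁻¹) · s⁻¹ · (kg·m²·s⁻³·A⁻²) · (kg⁻¹·m⁻²·s³) · (kg⁻¹·m⁻²·s³·A²) = m⁻²·s·A⁻¹·mol⁻¹.
Left is kg·s⁻²·A⁻¹·mol⁻¹; right is m⁻²·s·A⁻¹·mol⁻¹ — different.

No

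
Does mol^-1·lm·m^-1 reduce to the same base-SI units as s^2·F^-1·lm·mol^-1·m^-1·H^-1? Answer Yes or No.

Yes

Left side:
  lm = cd·sr = cd (luminous flux; sr is dimensionless).
  Combining: mol⁻¹·lm·m⁻¹ = mol⁻¹ · cd · m⁻¹ = m⁻¹·mol⁻¹·cd.
Right side:
  F = kg⁻¹·m⁻²·s⁴·A².
  So F⁻¹ = kg·m²·s⁻⁴·A⁻².
  lm = cd.
  H = kg·m²·s⁻²·A⁻².
  So H⁻¹ = kg⁻¹·m⁻²·s²·A².
  Combining: s²·F⁻¹·lm·mol⁻¹·m⁻¹·H⁻¹ = s² · (kg·m²·s⁻⁴·A⁻²) · cd · mol⁻¹ · m⁻¹ · (kg⁻¹·m⁻²·s²·A²) = m⁻¹·mol⁻¹·cd.
Both reduce to m⁻¹·mol⁻¹·cd.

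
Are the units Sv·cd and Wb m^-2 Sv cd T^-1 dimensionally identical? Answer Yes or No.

Left side:
  Sv = m²·s⁻².
  Combining: Sv·cd = (m²·s⁻²) · cd = m²·s⁻²·cd.
Right side:
  Wb = kg·m²·s⁻²·A⁻¹.
  Sv = m²·s⁻².
  T = kg·s⁻²·A⁻¹.
  So T⁻¹ = kg⁻¹·s²·A.
  Combining: Wb·m⁻²·Sv·cd·T⁻¹ = (kg·m²·s⁻²·A⁻¹) · m⁻² · (m²·s⁻²) · cd · (kg⁻¹·s²·A) = m²·s⁻²·cd.
Both reduce to m²·s⁻²·cd.

Yes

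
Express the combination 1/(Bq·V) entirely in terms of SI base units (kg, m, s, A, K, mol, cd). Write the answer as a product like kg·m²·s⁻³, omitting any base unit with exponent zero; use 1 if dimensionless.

kg⁻¹·m⁻²·s⁴·A

Bq = s⁻¹.
So Bq⁻¹ = s.
V = kg·m²·s⁻³·A⁻¹.
So V⁻¹ = kg⁻¹·m⁻²·s³·A.
Combining: Bq⁻¹·V⁻¹ = s · (kg⁻¹·m⁻²·s³·A) = kg⁻¹·m⁻²·s⁴·A.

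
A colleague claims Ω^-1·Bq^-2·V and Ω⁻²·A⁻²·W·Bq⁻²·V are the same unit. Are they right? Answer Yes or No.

Left side:
  Ω = kg·m²·s⁻³·A⁻².
  So Ω⁻¹ = kg⁻¹·m⁻²·s³·A².
  Bq = s⁻¹.
  So Bq⁻² = s².
  V = kg·m²·s⁻³·A⁻¹.
  Combining: Ω⁻¹·Bq⁻²·V = (kg⁻¹·m⁻²·s³·A²) · s² · (kg·m²·s⁻³·A⁻¹) = s²·A.
Right side:
  Ω = V/A (resistance = voltage per current),
      = kg·m²·s⁻³·A⁻².
  So Ω⁻² = kg⁻²·m⁻⁴·s⁶·A⁴.
  W = J/s (power = energy per time),
      = kg·m²·s⁻³.
  Bq = 1/s = s⁻¹ (activity is decays per second).
  So Bq⁻² = s².
  V = W/A (potential = power per current),
      = kg·m²·s⁻³·A⁻¹.
  Combining: Ω⁻²·A⁻²·W·Bq⁻²·V = (kg⁻²·m⁻⁴·s⁶·A⁴) · A⁻² · (kg·m²·s⁻³) · s² · (kg·m²·s⁻³·A⁻¹) = s²·A.
Both reduce to s²·A.

Yes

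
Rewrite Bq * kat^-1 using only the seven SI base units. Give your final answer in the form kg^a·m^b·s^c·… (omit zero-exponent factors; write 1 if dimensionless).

Bq = 1/s = s⁻¹ (activity is decays per second).
kat = mol/s = s⁻¹·mol (catalytic activity).
So kat⁻¹ = s·mol⁻¹.
Combining: Bq·kat⁻¹ = s⁻¹ · (s·mol⁻¹) = mol⁻¹.

mol⁻¹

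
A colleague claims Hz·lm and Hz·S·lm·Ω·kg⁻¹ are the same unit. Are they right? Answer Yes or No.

No

Left side:
  Hz = 1/s = s⁻¹ (frequency is cycles per second).
  lm = cd·sr = cd (luminous flux; sr is dimensionless).
  Combining: Hz·lm = s⁻¹ · cd = s⁻¹·cd.
Right side:
  Hz = 1/s = s⁻¹ (frequency is cycles per second).
  S = 1/Ω (conductance is reciprocal resistance),
      = kg⁻¹·m⁻²·s³·A².
  lm = cd·sr = cd (luminous flux; sr is dimensionless).
  Ω = V/A (resistance = voltage per current),
      = kg·m²·s⁻³·A⁻².
  Combining: Hz·S·lm·Ω·kg⁻¹ = s⁻¹ · (kg⁻¹·m⁻²·s³·A²) · cd · (kg·m²·s⁻³·A⁻²) · kg⁻¹ = kg⁻¹·s⁻¹·cd.
Left is s⁻¹·cd; right is kg⁻¹·s⁻¹·cd — different.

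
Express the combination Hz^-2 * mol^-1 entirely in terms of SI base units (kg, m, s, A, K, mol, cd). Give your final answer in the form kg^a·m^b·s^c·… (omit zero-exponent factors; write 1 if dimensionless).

s²·mol⁻¹

Hz = s⁻¹.
So Hz⁻² = s².
Combining: Hz⁻²·mol⁻¹ = s² · mol⁻¹ = s²·mol⁻¹.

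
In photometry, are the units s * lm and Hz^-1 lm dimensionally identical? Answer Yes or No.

Left side:
  lm = cd·sr = cd (luminous flux; sr is dimensionless).
  Combining: s·lm = s · cd = s·cd.
Right side:
  Hz = 1/s = s⁻¹ (frequency is cycles per second).
  So Hz⁻¹ = s.
  lm = cd·sr = cd (luminous flux; sr is dimensionless).
  Combining: Hz⁻¹·lm = s · cd = s·cd.
Both reduce to s·cd.

Yes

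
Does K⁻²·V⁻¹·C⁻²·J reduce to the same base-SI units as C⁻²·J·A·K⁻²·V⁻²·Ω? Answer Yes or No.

Yes

Left side:
  V = W/A (potential = power per current),
      = kg·m²·s⁻³·A⁻¹.
  So V⁻¹ = kg⁻¹·m⁻²·s³·A.
  C = A·s = s·A (charge = current × time).
  So C⁻² = s⁻²·A⁻².
  J = N·m (work = force × distance),
      = kg·m²·s⁻².
  Combining: K⁻²·V⁻¹·C⁻²·J = K⁻² · (kg⁻¹·m⁻²·s³·A) · (s⁻²·A⁻²) · (kg·m²·s⁻²) = s⁻¹·A⁻¹·K⁻².
Right side:
  C = A·s = s·A (charge = current × time).
  So C⁻² = s⁻²·A⁻².
  J = N·m (work = force × distance),
      = kg·m²·s⁻².
  V = W/A (potential = power per current),
      = kg·m²·s⁻³·A⁻¹.
  So V⁻² = kg⁻²·m⁻⁴·s⁶·A².
  Ω = V/A (resistance = voltage per current),
      = kg·m²·s⁻³·A⁻².
  Combining: C⁻²·J·A·K⁻²·V⁻²·Ω = (s⁻²·A⁻²) · (kg·m²·s⁻²) · A · K⁻² · (kg⁻²·m⁻⁴·s⁶·A²) · (kg·m²·s⁻³·A⁻²) = s⁻¹·A⁻¹·K⁻².
Both reduce to s⁻¹·A⁻¹·K⁻².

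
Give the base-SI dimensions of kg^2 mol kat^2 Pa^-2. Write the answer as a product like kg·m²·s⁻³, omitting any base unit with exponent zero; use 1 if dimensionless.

kat = s⁻¹·mol.
So kat² = s⁻²·mol².
Pa = kg·m⁻¹·s⁻².
So Pa⁻² = kg⁻²·m²·s⁴.
Combining: kg²·mol·kat²·Pa⁻² = kg² · mol · (s⁻²·mol²) · (kg⁻²·m²·s⁴) = m²·s²·mol³.

m²·s²·mol³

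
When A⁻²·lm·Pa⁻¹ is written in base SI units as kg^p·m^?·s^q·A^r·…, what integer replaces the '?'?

lm = cd·sr = cd (luminous flux; sr is dimensionless).
Pa = N/m² (pressure = force per area),
    = kg·m⁻¹·s⁻².
So Pa⁻¹ = kg⁻¹·m·s².
Combining: A⁻²·lm·Pa⁻¹ = A⁻² · cd · (kg⁻¹·m·s²) = kg⁻¹·m·s²·A⁻²·cd.
The exponent of m is 1.

1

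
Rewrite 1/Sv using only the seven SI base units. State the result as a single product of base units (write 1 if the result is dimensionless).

Sv = m²·s⁻².
So Sv⁻¹ = m⁻²·s².

m⁻²·s²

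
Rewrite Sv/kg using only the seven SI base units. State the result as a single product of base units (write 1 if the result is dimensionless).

Sv = J/kg (equivalent dose = energy per mass),
    = m²·s⁻².
Combining: Sv·kg⁻¹ = (m²·s⁻²) · kg⁻¹ = kg⁻¹·m²·s⁻².

kg⁻¹·m²·s⁻²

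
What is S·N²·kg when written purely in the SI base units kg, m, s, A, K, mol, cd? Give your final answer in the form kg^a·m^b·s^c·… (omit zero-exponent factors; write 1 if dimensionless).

S = 1/Ω (conductance is reciprocal resistance),
    = kg⁻¹·m⁻²·s³·A².
N = kg·m/s² = kg·m·s⁻² (force = mass × acceleration).
So N² = kg²·m²·s⁻⁴.
Combining: S·N²·kg = (kg⁻¹·m⁻²·s³·A²) · (kg²·m²·s⁻⁴) · kg = kg²·s⁻¹·A².

kg²·s⁻¹·A²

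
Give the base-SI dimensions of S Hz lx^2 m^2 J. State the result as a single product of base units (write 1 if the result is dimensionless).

S = kg⁻¹·m⁻²·s³·A².
Hz = s⁻¹.
lx = m⁻²·cd.
So lx² = m⁻⁴·cd².
J = kg·m²·s⁻².
Combining: S·Hz·lx²·m²·J = (kg⁻¹·m⁻²·s³·A²) · s⁻¹ · (m⁻⁴·cd²) · m² · (kg·m²·s⁻²) = m⁻²·A²·cd².

m⁻²·A²·cd²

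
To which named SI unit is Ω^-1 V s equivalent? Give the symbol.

Ω = V/A (resistance = voltage per current),
    = kg·m²·s⁻³·A⁻².
So Ω⁻¹ = kg⁻¹·m⁻²·s³·A².
V = W/A (potential = power per current),
    = kg·m²·s⁻³·A⁻¹.
Combining: Ω⁻¹·V·s = (kg⁻¹·m⁻²·s³·A²) · (kg·m²·s⁻³·A⁻¹) · s = s·A.
s·A is the base-SI form of the coulomb.

C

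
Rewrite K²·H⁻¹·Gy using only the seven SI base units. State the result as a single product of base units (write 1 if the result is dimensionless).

H = kg·m²·s⁻²·A⁻².
So H⁻¹ = kg⁻¹·m⁻²·s²·A².
Gy = m²·s⁻².
Combining: K²·H⁻¹·Gy = K² · (kg⁻¹·m⁻²·s²·A²) · (m²·s⁻²) = kg⁻¹·A²·K².

kg⁻¹·A²·K²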